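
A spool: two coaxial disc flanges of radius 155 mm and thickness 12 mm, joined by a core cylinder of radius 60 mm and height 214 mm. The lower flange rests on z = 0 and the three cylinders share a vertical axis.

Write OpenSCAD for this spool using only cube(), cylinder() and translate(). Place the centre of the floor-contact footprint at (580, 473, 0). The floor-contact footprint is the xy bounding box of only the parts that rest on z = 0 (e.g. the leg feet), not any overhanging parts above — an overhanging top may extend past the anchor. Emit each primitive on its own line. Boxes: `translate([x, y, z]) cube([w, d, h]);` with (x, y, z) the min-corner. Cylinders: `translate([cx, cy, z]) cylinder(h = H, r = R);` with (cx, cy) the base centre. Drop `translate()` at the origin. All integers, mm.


translate([580, 473, 0]) cylinder(h = 12, r = 155);
translate([580, 473, 12]) cylinder(h = 214, r = 60);
translate([580, 473, 226]) cylinder(h = 12, r = 155);


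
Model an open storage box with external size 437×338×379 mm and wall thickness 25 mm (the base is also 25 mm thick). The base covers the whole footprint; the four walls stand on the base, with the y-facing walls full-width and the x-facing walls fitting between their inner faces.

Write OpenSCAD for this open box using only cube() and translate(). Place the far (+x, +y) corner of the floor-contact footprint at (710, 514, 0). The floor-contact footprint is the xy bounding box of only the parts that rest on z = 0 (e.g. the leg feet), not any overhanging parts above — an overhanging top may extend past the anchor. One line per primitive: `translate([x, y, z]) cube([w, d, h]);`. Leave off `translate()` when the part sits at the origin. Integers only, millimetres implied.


translate([273, 176, 0]) cube([437, 338, 25]);
translate([273, 176, 25]) cube([437, 25, 354]);
translate([273, 489, 25]) cube([437, 25, 354]);
translate([273, 201, 25]) cube([25, 288, 354]);
translate([685, 201, 25]) cube([25, 288, 354]);


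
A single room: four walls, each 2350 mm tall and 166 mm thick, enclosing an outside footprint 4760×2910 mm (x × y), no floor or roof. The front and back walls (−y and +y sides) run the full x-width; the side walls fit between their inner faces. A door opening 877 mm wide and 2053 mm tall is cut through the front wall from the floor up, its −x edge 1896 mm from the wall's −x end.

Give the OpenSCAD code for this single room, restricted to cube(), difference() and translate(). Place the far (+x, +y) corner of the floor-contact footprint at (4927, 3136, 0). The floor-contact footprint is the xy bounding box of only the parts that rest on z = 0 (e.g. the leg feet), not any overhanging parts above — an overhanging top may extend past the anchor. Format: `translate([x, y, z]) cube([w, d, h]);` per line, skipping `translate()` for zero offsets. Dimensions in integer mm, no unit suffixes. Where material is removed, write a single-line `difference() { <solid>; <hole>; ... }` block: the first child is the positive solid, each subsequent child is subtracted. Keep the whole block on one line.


difference() { translate([167, 226, 0]) cube([4760, 166, 2350]); translate([2063, 226, 0]) cube([877, 166, 2053]); }
translate([167, 2970, 0]) cube([4760, 166, 2350]);
translate([167, 392, 0]) cube([166, 2578, 2350]);
translate([4761, 392, 0]) cube([166, 2578, 2350]);


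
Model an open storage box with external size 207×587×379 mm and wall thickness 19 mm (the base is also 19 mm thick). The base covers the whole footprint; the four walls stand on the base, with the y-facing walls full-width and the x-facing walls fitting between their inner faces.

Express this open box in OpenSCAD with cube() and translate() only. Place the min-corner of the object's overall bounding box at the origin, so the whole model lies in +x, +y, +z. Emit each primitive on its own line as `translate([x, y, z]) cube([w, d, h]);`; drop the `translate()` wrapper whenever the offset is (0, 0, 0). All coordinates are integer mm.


cube([207, 587, 19]);
translate([0, 0, 19]) cube([207, 19, 360]);
translate([0, 568, 19]) cube([207, 19, 360]);
translate([0, 19, 19]) cube([19, 549, 360]);
translate([188, 19, 19]) cube([19, 549, 360]);


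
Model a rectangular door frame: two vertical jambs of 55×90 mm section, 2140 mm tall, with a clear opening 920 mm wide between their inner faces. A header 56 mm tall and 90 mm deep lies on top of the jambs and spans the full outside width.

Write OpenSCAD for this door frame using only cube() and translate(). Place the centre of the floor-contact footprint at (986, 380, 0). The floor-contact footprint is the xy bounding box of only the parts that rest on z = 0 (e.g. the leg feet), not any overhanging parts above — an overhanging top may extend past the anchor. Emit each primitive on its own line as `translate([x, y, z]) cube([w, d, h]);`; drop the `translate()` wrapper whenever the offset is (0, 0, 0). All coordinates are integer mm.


translate([471, 335, 0]) cube([55, 90, 2140]);
translate([1446, 335, 0]) cube([55, 90, 2140]);
translate([471, 335, 2140]) cube([1030, 90, 56]);


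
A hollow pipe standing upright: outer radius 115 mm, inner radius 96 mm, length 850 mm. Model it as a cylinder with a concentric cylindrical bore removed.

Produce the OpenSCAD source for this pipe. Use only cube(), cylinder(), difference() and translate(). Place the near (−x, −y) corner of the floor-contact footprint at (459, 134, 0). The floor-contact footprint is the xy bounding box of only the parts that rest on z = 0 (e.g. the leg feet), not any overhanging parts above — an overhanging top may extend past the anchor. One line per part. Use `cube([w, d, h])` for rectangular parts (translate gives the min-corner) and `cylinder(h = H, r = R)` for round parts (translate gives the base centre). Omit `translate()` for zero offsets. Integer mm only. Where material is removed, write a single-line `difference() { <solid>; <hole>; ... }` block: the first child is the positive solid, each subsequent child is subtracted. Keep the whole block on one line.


difference() { translate([574, 249, 0]) cylinder(h = 850, r = 115); translate([574, 249, 0]) cylinder(h = 850, r = 96); }


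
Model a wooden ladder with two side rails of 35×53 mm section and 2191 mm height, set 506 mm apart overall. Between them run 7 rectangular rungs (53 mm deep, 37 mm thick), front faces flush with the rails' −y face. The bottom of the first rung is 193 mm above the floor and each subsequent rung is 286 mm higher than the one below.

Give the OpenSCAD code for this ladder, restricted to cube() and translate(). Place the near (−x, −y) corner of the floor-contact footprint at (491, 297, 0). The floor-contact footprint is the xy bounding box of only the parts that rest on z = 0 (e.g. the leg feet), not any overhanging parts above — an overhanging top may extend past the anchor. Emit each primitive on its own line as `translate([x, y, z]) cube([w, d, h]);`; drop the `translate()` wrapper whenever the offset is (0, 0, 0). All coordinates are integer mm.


// rung span = 506 - 2*35 = 436
// rung[k] z = 193 + k*286
translate([491, 297, 0]) cube([35, 53, 2191]);
translate([962, 297, 0]) cube([35, 53, 2191]);
translate([526, 297, 193]) cube([436, 53, 37]);
translate([526, 297, 479]) cube([436, 53, 37]);
translate([526, 297, 765]) cube([436, 53, 37]);
translate([526, 297, 1051]) cube([436, 53, 37]);
translate([526, 297, 1337]) cube([436, 53, 37]);
translate([526, 297, 1623]) cube([436, 53, 37]);
translate([526, 297, 1909]) cube([436, 53, 37]);


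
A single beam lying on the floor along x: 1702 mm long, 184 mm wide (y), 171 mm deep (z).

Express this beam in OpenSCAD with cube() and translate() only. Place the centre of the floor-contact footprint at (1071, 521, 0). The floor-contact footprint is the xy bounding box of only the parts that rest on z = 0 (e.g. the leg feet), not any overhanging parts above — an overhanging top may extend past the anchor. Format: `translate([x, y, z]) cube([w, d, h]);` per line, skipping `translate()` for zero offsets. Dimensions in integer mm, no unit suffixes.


translate([220, 429, 0]) cube([1702, 184, 171]);


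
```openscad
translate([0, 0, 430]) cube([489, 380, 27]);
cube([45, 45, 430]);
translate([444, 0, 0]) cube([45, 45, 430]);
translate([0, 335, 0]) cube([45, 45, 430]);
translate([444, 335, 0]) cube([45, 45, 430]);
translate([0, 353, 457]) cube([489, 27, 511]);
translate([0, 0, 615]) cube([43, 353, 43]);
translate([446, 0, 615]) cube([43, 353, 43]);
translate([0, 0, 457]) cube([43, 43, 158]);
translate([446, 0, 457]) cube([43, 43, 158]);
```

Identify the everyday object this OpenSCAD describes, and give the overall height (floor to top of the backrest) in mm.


A chair. The overall height is 968 mm.

A slab on four corner posts with a tall panel at the back — a chair. The seat slab sits at z = 430 with thickness 27, and the 511 mm backrest starts at the seat top, so the overall height is 430 + 27 + 511 = 968 mm.


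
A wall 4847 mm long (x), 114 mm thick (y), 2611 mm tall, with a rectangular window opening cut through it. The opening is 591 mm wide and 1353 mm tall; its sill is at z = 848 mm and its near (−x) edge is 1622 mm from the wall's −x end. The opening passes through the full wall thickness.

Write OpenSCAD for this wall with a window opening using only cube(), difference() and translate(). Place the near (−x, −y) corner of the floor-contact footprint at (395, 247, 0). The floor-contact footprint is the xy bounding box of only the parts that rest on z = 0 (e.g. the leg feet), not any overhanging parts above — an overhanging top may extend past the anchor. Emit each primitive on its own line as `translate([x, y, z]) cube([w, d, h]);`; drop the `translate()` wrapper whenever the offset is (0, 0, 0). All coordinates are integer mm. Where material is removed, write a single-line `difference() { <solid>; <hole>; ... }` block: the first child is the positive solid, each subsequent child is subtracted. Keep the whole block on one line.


difference() { translate([395, 247, 0]) cube([4847, 114, 2611]); translate([2017, 247, 848]) cube([591, 114, 1353]); }


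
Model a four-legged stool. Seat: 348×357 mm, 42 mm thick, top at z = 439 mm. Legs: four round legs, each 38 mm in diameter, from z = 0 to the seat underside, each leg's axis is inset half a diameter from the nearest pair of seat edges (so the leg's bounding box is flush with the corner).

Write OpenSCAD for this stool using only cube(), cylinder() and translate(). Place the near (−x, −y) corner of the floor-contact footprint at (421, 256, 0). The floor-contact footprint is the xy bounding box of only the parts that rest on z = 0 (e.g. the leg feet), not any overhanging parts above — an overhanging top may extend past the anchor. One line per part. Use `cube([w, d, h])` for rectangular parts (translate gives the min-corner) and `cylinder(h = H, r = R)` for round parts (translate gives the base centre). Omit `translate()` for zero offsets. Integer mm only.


translate([421, 256, 397]) cube([348, 357, 42]);
translate([440, 275, 0]) cylinder(h = 397, r = 19);
translate([750, 275, 0]) cylinder(h = 397, r = 19);
translate([440, 594, 0]) cylinder(h = 397, r = 19);
translate([750, 594, 0]) cylinder(h = 397, r = 19);


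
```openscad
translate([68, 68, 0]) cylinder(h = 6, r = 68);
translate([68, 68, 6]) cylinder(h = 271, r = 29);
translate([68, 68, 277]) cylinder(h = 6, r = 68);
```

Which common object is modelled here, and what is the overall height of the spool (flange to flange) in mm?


A spool. The overall height is 283 mm.

Three coaxial cylinders, large–small–large — a spool. Two 6 mm flanges and a 271 mm core give 6 + 271 + 6 = 283 mm.


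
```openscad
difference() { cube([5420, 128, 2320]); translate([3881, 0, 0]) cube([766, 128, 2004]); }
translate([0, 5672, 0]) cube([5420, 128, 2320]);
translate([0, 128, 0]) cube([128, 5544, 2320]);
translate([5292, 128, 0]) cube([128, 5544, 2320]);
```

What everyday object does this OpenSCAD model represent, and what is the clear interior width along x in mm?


A single room. The interior width is 5164 mm.

Four walls enclosing a rectangle with a door in the front wall — a room. Outside width 5420 minus two 128 mm walls gives 5164 mm.


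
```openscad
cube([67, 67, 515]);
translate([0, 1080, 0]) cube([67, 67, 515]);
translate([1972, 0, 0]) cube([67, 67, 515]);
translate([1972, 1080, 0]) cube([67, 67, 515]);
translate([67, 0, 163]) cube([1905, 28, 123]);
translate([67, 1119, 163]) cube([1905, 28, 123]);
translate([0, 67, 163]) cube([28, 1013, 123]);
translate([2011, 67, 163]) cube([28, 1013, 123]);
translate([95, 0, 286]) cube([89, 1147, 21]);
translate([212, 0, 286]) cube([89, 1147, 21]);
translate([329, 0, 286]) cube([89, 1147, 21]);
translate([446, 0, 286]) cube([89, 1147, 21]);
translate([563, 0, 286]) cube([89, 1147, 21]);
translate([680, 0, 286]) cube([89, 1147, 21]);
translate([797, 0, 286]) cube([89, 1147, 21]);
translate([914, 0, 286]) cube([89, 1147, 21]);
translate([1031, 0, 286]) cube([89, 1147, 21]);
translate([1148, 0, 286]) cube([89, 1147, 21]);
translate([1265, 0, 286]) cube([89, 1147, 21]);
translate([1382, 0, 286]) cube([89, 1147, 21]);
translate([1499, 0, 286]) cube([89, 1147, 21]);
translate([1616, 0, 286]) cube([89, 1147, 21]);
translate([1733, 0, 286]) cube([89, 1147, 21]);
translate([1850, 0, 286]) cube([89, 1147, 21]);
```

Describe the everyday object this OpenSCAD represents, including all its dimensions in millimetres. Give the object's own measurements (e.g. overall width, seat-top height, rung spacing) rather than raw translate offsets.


A bed frame 2039 mm long (x) by 1147 mm wide (y). Four 67×67 mm corner posts, 515 mm tall, at the corners of the footprint. Four rails of 28 mm thickness and 123 mm height run between adjacent posts with their undersides at z = 163 mm, their outer faces flush with the outside of the frame (the two x-running rails run between the posts' inner faces; the two y-running rails run between the posts' inner faces). 16 slats, each 89 mm wide (x) and 21 mm thick, lie across the top of the two x-running rails, running the full 1147 mm width of the frame in y; along x they sit between the end posts with a 28 mm gap after the −x posts and between neighbouring slats, leaving 33 mm before the +x posts.


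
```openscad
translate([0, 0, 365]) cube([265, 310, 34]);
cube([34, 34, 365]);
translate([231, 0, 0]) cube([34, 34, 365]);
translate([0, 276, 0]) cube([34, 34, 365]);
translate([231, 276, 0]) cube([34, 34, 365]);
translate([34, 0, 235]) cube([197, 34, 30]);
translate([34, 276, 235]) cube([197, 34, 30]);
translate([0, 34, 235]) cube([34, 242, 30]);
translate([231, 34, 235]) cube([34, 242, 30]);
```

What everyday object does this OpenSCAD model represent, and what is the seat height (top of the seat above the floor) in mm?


A stool. The seat height is 399 mm.

A 265×310×34 slab at z = 365 on four corner posts — a stool. The seat top is 365 + 34 = 399 mm.


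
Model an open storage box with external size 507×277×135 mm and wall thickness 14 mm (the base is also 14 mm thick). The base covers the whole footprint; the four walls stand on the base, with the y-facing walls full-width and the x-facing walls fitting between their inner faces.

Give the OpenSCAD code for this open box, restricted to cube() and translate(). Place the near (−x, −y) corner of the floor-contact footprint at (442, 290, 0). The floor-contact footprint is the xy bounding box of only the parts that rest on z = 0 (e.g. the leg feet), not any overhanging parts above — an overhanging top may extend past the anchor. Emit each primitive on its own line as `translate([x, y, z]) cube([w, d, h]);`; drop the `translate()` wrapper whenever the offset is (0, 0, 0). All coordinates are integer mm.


translate([442, 290, 0]) cube([507, 277, 14]);
translate([442, 290, 14]) cube([507, 14, 121]);
translate([442, 553, 14]) cube([507, 14, 121]);
translate([442, 304, 14]) cube([14, 249, 121]);
translate([935, 304, 14]) cube([14, 249, 121]);


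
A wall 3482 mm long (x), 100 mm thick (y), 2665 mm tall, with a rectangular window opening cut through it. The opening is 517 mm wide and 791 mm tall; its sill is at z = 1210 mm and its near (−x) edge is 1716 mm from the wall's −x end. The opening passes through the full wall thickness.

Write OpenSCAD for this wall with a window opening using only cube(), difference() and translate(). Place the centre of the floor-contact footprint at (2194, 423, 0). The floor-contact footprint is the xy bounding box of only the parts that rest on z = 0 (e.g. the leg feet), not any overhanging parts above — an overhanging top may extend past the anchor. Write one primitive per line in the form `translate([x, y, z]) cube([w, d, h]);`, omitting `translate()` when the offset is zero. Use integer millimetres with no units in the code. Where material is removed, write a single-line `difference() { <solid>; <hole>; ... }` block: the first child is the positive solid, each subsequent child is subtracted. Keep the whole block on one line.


difference() { translate([453, 373, 0]) cube([3482, 100, 2665]); translate([2169, 373, 1210]) cube([517, 100, 791]); }


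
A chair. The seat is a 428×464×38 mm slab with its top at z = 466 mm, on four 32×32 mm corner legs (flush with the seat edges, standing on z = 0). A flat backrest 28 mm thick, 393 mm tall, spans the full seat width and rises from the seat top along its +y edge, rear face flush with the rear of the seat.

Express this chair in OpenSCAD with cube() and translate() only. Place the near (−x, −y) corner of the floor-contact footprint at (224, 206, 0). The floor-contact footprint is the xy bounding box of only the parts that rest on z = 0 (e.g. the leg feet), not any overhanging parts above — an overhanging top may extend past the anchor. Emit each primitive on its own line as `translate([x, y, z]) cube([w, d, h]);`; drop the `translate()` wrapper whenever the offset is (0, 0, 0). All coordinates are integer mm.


// leg_h = 466 - 38 = 428
translate([224, 206, 428]) cube([428, 464, 38]);
translate([224, 206, 0]) cube([32, 32, 428]);
translate([620, 206, 0]) cube([32, 32, 428]);
translate([224, 638, 0]) cube([32, 32, 428]);
translate([620, 638, 0]) cube([32, 32, 428]);
translate([224, 642, 466]) cube([428, 28, 393]);


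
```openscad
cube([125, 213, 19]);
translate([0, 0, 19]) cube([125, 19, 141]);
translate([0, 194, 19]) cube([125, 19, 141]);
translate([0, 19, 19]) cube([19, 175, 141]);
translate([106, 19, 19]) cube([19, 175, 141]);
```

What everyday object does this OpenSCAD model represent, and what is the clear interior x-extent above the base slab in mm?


An open box. The internal width is 87 mm.

A 125×213 base slab with four walls standing on it — an open box. The base is 125 mm wide and the walls are 19 mm thick, so the internal width is 125 − 2 × 19 = 87 mm.


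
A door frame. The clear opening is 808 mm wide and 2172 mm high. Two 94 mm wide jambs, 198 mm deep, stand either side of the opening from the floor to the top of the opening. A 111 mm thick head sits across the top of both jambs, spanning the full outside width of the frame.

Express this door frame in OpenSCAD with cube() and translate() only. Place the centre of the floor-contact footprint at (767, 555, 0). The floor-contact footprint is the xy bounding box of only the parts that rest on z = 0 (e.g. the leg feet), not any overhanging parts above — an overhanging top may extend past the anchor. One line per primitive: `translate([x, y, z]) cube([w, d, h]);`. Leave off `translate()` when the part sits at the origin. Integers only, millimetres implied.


translate([269, 456, 0]) cube([94, 198, 2172]);
translate([1171, 456, 0]) cube([94, 198, 2172]);
translate([269, 456, 2172]) cube([996, 198, 111]);


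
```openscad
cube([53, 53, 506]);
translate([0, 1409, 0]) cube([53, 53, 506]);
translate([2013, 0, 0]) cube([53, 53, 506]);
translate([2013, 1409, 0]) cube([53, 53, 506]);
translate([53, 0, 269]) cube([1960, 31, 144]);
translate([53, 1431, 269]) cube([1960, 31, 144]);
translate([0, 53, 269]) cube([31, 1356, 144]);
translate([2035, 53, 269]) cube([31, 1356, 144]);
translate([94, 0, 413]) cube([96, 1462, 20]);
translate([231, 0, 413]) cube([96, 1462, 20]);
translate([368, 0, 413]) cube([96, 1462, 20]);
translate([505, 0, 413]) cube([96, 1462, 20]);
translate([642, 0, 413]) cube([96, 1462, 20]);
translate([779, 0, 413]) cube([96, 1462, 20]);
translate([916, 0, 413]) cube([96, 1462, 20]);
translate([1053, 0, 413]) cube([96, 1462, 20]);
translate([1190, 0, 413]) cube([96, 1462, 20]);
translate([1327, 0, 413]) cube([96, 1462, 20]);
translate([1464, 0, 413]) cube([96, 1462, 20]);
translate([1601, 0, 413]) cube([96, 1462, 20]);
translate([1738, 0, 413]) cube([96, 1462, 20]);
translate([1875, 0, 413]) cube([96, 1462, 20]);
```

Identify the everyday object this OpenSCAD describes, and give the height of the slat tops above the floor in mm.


A bed frame. The slat-top height is 433 mm.

Four posts, four rails, and a row of slats — a bed frame. Slats sit on the rails at z = 269 + 144 = 413; with slat thickness 20, the top is 433 mm.


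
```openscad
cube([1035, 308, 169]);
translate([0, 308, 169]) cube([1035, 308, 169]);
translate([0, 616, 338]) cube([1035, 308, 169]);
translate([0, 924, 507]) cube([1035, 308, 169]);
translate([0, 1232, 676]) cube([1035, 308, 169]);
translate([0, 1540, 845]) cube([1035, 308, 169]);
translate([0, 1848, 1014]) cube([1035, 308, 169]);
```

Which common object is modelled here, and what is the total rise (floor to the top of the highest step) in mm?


A staircase. The total rise is 1183 mm.

7 identical blocks, each offset up and back from the previous — a staircase. Each step is 169 mm tall and there are 7 of them, so the total rise is 7 × 169 = 1183 mm.


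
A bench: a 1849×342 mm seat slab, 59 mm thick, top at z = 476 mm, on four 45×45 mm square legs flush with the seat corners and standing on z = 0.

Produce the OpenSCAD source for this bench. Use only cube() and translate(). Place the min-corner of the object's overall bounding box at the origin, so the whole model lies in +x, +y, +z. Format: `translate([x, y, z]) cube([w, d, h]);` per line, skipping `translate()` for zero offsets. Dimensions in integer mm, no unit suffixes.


// leg_h = 476 − 59 = 417
translate([0, 0, 417]) cube([1849, 342, 59]);
cube([45, 45, 417]);
translate([0, 297, 0]) cube([45, 45, 417]);
translate([1804, 0, 0]) cube([45, 45, 417]);
translate([1804, 297, 0]) cube([45, 45, 417]);


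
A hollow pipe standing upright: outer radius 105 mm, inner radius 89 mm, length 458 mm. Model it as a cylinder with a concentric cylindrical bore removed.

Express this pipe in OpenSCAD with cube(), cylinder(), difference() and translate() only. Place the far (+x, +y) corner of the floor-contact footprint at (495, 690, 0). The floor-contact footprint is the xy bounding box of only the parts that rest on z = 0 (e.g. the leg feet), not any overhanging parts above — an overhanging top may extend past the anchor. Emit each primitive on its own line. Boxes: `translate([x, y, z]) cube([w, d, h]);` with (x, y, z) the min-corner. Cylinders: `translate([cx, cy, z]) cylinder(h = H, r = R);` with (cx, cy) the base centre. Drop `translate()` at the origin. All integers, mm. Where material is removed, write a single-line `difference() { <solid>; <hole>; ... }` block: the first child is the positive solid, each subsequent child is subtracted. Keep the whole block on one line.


difference() { translate([390, 585, 0]) cylinder(h = 458, r = 105); translate([390, 585, 0]) cylinder(h = 458, r = 89); }


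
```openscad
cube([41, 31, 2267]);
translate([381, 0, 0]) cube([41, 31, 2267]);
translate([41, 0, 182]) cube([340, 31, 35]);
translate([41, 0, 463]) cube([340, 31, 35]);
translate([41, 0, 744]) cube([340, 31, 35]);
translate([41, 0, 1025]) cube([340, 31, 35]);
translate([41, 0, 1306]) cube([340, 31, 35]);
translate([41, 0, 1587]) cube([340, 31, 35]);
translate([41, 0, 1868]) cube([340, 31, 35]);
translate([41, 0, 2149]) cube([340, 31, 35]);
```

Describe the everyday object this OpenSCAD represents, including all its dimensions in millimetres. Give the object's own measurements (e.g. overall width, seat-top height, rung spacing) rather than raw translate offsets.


A straight ladder. Two 41×31 mm vertical rails, 2267 mm tall, stand 422 mm apart (outside-to-outside) with their front faces coplanar on the −y side. 8 rungs, each 31 mm deep and 35 mm tall, span between the inner faces of the rails, front faces flush with the rails. The lowest rung's underside is at z = 182 mm and rungs are spaced 281 mm apart (underside to underside).


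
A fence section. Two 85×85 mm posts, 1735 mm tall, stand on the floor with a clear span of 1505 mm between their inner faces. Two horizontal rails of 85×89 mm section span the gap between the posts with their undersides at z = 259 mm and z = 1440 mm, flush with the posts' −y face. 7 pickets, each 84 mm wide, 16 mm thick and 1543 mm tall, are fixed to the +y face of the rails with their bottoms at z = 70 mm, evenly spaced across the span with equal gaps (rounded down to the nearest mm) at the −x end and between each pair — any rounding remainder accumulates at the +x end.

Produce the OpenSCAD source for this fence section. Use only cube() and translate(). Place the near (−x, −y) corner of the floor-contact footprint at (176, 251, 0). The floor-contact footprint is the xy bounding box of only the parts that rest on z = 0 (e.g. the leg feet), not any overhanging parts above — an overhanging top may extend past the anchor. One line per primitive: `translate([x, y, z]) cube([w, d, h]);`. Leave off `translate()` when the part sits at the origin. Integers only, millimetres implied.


translate([176, 251, 0]) cube([85, 85, 1735]);
translate([1766, 251, 0]) cube([85, 85, 1735]);
translate([261, 251, 259]) cube([1505, 85, 89]);
translate([261, 251, 1440]) cube([1505, 85, 89]);
translate([375, 336, 70]) cube([84, 16, 1543]);
translate([573, 336, 70]) cube([84, 16, 1543]);
translate([771, 336, 70]) cube([84, 16, 1543]);
translate([969, 336, 70]) cube([84, 16, 1543]);
translate([1167, 336, 70]) cube([84, 16, 1543]);
translate([1365, 336, 70]) cube([84, 16, 1543]);
translate([1563, 336, 70]) cube([84, 16, 1543]);


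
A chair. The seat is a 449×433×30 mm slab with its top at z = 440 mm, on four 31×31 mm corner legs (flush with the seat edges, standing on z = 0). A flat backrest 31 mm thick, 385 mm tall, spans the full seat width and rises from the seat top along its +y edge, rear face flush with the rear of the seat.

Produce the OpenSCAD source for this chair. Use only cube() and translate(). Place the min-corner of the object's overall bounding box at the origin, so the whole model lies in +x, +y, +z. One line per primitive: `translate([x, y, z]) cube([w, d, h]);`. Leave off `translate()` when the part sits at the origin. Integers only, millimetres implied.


// leg_h = 440 - 30 = 410
translate([0, 0, 410]) cube([449, 433, 30]);
cube([31, 31, 410]);
translate([418, 0, 0]) cube([31, 31, 410]);
translate([0, 402, 0]) cube([31, 31, 410]);
translate([418, 402, 0]) cube([31, 31, 410]);
translate([0, 402, 440]) cube([449, 31, 385]);


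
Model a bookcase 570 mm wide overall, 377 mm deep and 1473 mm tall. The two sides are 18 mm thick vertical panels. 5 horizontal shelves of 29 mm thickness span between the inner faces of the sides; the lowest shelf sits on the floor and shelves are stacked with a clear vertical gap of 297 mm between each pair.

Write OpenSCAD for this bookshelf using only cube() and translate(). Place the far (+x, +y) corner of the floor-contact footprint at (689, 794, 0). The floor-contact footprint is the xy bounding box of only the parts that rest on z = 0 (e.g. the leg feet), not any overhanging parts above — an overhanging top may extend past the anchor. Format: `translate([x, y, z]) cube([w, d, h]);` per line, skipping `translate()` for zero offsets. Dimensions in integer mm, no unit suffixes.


translate([119, 417, 0]) cube([18, 377, 1473]);
translate([671, 417, 0]) cube([18, 377, 1473]);
translate([137, 417, 0]) cube([534, 377, 29]);
translate([137, 417, 326]) cube([534, 377, 29]);
translate([137, 417, 652]) cube([534, 377, 29]);
translate([137, 417, 978]) cube([534, 377, 29]);
translate([137, 417, 1304]) cube([534, 377, 29]);


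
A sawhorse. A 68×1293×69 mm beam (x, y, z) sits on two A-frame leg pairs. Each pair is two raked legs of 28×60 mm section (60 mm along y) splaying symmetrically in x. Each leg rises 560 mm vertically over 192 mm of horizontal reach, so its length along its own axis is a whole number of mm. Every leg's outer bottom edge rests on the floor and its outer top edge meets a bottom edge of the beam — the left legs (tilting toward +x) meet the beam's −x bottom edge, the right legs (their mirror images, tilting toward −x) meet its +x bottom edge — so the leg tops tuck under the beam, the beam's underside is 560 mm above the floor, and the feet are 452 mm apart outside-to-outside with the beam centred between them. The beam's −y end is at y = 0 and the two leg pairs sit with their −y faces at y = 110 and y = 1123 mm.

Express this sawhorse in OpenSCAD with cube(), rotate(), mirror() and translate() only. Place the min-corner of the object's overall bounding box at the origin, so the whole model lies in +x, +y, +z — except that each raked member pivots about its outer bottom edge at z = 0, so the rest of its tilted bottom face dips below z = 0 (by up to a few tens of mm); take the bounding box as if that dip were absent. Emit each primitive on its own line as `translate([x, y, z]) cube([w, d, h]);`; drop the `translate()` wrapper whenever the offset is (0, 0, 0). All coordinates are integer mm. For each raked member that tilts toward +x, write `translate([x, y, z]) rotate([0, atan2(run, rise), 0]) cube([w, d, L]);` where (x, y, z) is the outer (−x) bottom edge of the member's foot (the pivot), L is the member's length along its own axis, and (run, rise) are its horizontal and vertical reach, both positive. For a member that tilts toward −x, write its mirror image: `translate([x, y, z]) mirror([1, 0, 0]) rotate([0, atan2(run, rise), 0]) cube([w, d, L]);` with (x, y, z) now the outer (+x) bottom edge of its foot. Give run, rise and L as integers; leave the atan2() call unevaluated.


translate([192, 0, 560]) cube([68, 1293, 69]);
translate([0, 110, 0]) rotate([0, atan2(192, 560), 0]) cube([28, 60, 592]);
translate([452, 110, 0]) mirror([1, 0, 0]) rotate([0, atan2(192, 560), 0]) cube([28, 60, 592]);
translate([0, 1123, 0]) rotate([0, atan2(192, 560), 0]) cube([28, 60, 592]);
translate([452, 1123, 0]) mirror([1, 0, 0]) rotate([0, atan2(192, 560), 0]) cube([28, 60, 592]);


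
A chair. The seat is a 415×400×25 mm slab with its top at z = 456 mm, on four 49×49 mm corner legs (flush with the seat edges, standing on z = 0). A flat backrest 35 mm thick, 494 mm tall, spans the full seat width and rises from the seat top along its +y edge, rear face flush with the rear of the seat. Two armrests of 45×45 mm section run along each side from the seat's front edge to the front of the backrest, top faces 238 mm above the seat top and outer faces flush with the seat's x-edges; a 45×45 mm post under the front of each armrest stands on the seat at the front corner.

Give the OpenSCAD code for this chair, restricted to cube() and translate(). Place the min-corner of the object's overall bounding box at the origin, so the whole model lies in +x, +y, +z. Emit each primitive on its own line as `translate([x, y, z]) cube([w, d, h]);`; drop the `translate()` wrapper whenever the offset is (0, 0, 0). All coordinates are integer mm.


// leg_h = 456 - 25 = 431
// arm post h = 238 - 45 = 193
translate([0, 0, 431]) cube([415, 400, 25]);
cube([49, 49, 431]);
translate([366, 0, 0]) cube([49, 49, 431]);
translate([0, 351, 0]) cube([49, 49, 431]);
translate([366, 351, 0]) cube([49, 49, 431]);
translate([0, 365, 456]) cube([415, 35, 494]);
translate([0, 0, 649]) cube([45, 365, 45]);
translate([370, 0, 649]) cube([45, 365, 45]);
translate([0, 0, 456]) cube([45, 45, 193]);
translate([370, 0, 456]) cube([45, 45, 193]);


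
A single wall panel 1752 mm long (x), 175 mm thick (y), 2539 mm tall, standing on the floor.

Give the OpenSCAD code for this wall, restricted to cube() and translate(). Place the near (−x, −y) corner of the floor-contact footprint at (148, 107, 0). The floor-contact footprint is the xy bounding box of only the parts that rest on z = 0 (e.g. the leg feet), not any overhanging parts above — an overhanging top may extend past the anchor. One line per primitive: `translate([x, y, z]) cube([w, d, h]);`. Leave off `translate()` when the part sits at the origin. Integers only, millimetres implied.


translate([148, 107, 0]) cube([1752, 175, 2539]);


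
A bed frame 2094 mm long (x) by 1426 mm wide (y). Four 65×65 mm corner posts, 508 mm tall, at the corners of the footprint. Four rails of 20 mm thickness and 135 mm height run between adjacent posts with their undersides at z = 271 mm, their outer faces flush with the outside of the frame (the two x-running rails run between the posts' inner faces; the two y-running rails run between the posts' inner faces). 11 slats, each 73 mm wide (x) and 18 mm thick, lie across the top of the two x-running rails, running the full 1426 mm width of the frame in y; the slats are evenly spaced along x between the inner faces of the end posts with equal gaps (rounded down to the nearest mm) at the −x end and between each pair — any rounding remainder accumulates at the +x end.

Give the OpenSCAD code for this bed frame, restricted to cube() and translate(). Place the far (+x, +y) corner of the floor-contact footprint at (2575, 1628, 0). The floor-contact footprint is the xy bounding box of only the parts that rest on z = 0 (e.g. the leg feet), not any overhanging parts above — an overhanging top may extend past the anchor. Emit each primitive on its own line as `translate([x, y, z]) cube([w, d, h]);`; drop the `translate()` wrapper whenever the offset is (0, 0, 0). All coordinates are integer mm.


translate([481, 202, 0]) cube([65, 65, 508]);
translate([481, 1563, 0]) cube([65, 65, 508]);
translate([2510, 202, 0]) cube([65, 65, 508]);
translate([2510, 1563, 0]) cube([65, 65, 508]);
translate([546, 202, 271]) cube([1964, 20, 135]);
translate([546, 1608, 271]) cube([1964, 20, 135]);
translate([481, 267, 271]) cube([20, 1296, 135]);
translate([2555, 267, 271]) cube([20, 1296, 135]);
translate([642, 202, 406]) cube([73, 1426, 18]);
translate([811, 202, 406]) cube([73, 1426, 18]);
translate([980, 202, 406]) cube([73, 1426, 18]);
translate([1149, 202, 406]) cube([73, 1426, 18]);
translate([1318, 202, 406]) cube([73, 1426, 18]);
translate([1487, 202, 406]) cube([73, 1426, 18]);
translate([1656, 202, 406]) cube([73, 1426, 18]);
translate([1825, 202, 406]) cube([73, 1426, 18]);
translate([1994, 202, 406]) cube([73, 1426, 18]);
translate([2163, 202, 406]) cube([73, 1426, 18]);
translate([2332, 202, 406]) cube([73, 1426, 18]);


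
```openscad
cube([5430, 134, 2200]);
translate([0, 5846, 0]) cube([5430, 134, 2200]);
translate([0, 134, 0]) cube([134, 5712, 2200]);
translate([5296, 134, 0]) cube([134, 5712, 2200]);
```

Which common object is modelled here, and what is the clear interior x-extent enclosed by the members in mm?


A house (or room) frame. The interior width is 5162 mm.

Four 2200 mm walls enclosing a rectangle with no floor or roof — a room or house frame. Outside width is 5430 mm and wall thickness is 134 mm, so the interior width is 5430 − 2 × 134 = 5162 mm.


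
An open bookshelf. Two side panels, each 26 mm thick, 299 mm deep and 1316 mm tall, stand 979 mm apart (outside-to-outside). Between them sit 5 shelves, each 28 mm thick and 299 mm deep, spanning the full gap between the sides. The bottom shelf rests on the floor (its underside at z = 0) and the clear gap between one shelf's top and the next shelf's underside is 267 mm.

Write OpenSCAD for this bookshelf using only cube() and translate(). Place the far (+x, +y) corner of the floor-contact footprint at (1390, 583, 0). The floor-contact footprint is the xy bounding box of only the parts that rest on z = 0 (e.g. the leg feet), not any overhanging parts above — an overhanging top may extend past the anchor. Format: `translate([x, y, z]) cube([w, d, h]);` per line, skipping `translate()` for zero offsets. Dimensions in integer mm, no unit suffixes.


translate([411, 284, 0]) cube([26, 299, 1316]);
translate([1364, 284, 0]) cube([26, 299, 1316]);
translate([437, 284, 0]) cube([927, 299, 28]);
translate([437, 284, 295]) cube([927, 299, 28]);
translate([437, 284, 590]) cube([927, 299, 28]);
translate([437, 284, 885]) cube([927, 299, 28]);
translate([437, 284, 1180]) cube([927, 299, 28]);


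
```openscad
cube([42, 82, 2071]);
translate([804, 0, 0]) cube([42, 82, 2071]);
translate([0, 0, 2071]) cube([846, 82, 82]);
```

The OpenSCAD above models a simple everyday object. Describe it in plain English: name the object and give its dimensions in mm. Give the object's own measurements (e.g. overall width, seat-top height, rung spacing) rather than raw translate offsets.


A door frame. The clear opening is 762 mm wide and 2071 mm high. Two 42 mm wide jambs, 82 mm deep, stand either side of the opening from the floor to the top of the opening. A 82 mm thick head sits across the top of both jambs, spanning the full outside width of the frame.


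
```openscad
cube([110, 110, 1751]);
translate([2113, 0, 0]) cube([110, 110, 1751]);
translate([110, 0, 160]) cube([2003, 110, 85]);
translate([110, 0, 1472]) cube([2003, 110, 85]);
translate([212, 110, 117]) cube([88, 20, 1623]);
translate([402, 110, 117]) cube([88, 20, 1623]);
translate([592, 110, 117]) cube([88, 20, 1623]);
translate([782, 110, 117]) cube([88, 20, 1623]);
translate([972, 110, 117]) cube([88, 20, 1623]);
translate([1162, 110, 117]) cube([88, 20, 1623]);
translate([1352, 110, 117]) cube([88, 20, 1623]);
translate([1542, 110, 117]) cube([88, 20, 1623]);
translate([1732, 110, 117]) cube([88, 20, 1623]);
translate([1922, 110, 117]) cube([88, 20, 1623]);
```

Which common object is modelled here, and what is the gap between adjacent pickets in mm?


A fence section. The picket gap is 102 mm.

Two posts, two rails, 10 pickets — a fence section. Span 2003 mm holds 10 pickets of 88 mm with 11 equal gaps: ⌊(2003 − 10·88) / 11⌋ = 102 mm.


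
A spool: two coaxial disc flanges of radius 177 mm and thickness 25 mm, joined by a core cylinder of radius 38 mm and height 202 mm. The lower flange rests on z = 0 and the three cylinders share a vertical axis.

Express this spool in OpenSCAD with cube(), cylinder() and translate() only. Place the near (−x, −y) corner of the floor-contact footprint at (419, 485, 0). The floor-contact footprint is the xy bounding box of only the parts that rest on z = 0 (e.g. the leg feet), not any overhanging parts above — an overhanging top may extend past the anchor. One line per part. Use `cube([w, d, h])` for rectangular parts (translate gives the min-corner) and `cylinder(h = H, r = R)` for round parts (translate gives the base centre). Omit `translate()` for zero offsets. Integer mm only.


translate([596, 662, 0]) cylinder(h = 25, r = 177);
translate([596, 662, 25]) cylinder(h = 202, r = 38);
translate([596, 662, 227]) cylinder(h = 25, r = 177);


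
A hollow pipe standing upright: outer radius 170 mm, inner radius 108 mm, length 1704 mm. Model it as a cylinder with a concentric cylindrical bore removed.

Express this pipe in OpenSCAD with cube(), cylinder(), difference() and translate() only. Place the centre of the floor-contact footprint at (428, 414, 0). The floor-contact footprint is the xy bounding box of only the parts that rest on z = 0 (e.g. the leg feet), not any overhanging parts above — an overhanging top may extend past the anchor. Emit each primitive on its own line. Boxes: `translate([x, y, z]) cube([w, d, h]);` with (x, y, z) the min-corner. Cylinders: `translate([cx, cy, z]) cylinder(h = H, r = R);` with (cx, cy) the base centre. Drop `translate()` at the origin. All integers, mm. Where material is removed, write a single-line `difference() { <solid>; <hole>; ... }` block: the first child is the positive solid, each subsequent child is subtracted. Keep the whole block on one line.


difference() { translate([428, 414, 0]) cylinder(h = 1704, r = 170); translate([428, 414, 0]) cylinder(h = 1704, r = 108); }
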